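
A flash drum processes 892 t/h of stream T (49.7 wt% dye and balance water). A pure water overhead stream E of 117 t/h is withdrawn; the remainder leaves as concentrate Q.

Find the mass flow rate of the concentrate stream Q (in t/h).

Concentrate = 892 − 117 = 775 t/h.

775 t/h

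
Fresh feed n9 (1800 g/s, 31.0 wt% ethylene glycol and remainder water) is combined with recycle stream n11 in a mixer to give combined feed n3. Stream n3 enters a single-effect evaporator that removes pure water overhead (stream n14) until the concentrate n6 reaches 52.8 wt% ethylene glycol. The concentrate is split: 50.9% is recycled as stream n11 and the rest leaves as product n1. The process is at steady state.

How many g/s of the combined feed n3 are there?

Overall ethylene glycol balance (none leaves overhead): ethylene glycol in fresh feed = ethylene glycol in product, i.e. 1800×0.310 = (1−0.509)·n6·0.528.
n6 = 558/(0.528×0.491) = 2152.4 g/s.
Recycle n11 = 0.509×2152.4 = 1095.6 g/s.
Combined feed n3 = 1800 + 1095.6 = 2895.6 g/s.

2896 g/s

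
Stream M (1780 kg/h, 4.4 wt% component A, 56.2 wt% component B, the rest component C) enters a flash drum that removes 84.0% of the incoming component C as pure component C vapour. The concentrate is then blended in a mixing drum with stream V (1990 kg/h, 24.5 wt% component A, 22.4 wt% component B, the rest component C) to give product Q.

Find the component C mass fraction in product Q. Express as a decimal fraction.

Vapour removed = 0.840×0.394×1780 = 589.11 kg/h; concentrate = 1190.9 kg/h.
component C reaching the mixer = 112.21 (from concentrate) + 1990×0.531 = 1168.9 kg/h.
Product flow = 1190.9 + 1990 = 3180.9 kg/h; component C fraction = 0.367.

0.367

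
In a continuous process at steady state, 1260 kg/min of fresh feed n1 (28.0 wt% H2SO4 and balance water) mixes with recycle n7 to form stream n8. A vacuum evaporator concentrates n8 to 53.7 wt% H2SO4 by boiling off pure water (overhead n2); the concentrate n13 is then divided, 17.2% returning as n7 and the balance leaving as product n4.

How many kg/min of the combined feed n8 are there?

Overall H2SO4 balance (none leaves overhead): H2SO4 in fresh feed = H2SO4 in product, i.e. 1260×0.280 = (1−0.172)·n13·0.537.
n13 = 352.8/(0.537×0.828) = 793.46 kg/min.
Recycle n7 = 0.172×793.46 = 136.47 kg/min.
Combined feed n8 = 1260 + 136.47 = 1396.5 kg/min.

1396 kg/min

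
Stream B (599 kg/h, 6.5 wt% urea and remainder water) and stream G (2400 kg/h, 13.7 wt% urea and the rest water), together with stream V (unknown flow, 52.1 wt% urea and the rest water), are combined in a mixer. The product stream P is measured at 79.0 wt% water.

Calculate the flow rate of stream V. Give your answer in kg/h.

842.6 kg/h

Let V be the unknown flow. Total out = 2999 + V.
water balance: 2631.3 + 0.479·V = 0.790·(2999 + V)
(0.479 − 0.790)·V = 0.790×2999 − 2631.3 = -262.05
V = -262.05 / -0.311 = 842.62 kg/h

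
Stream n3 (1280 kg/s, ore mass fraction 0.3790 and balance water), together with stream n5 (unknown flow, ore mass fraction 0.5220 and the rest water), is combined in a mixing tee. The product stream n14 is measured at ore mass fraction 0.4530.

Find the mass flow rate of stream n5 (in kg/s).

1373 kg/s

Let n5 be the unknown flow. Total out = 1280 + n5.
ore balance: 485.12 + 0.522·n5 = 0.453·(1280 + n5)
(0.522 − 0.453)·n5 = 0.453×1280 − 485.12 = 94.72
n5 = 94.72 / 0.069 = 1372.8 kg/s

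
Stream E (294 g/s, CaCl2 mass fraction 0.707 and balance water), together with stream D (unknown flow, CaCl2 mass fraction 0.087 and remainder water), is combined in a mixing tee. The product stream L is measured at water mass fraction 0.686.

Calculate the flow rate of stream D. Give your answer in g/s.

Let D be the unknown flow. Total out = 294 + D.
water balance: 86.142 + 0.913·D = 0.686·(294 + D)
(0.913 − 0.686)·D = 0.686×294 − 86.142 = 115.54
D = 115.54 / 0.227 = 509 g/s

509 g/s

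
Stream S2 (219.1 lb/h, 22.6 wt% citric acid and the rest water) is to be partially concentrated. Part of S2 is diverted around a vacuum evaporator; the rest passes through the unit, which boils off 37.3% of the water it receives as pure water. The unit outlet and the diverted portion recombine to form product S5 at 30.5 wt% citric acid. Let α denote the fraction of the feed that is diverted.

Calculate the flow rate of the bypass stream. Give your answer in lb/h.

All 219.1×0.226 = 49.517 lb/h of citric acid reaches S5, so S5 = 49.517/0.305 = 162.35 lb/h and vapour = 56.75 lb/h.
The evaporator receives (1−α)·219.1 of feed at 0.774 water and removes 0.373 of that water:
0.373×0.774×(1−α)×219.1 = 56.75
(1−α) = 56.75/63.255 = 0.8972;  α = 0.1028.
Bypass flow = 0.1028×219.1 = 22.529 lb/h.

22.53 lb/h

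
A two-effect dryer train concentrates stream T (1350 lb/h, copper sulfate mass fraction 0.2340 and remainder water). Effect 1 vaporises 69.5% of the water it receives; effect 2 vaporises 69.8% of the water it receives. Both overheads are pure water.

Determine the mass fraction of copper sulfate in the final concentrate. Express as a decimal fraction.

0.7683

water in feed = 1350×0.766 = 1034.1 lb/h.
After stage 1: water left = (1−0.695)×1034.1 = 315.4; stream total = 631.3 lb/h.
After stage 2: water left = (1−0.698)×315.4 = 95.251; final concentrate = 411.15 lb/h.
copper sulfate fraction = 315.9/411.15 = 0.7683.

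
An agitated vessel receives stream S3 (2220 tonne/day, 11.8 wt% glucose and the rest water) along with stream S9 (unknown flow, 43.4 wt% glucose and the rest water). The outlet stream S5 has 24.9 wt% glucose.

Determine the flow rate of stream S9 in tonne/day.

Let S9 be the unknown flow. Total out = 2220 + S9.
glucose balance: 261.96 + 0.434·S9 = 0.249·(2220 + S9)
(0.434 − 0.249)·S9 = 0.249×2220 − 261.96 = 290.82
S9 = 290.82 / 0.185 = 1572 tonne/day

1572 tonne/day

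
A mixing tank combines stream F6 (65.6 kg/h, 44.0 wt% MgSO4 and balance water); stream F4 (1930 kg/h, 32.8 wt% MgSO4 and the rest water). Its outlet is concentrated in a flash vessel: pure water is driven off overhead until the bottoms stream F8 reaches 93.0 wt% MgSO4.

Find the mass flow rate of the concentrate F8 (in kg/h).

MgSO4 entering = 65.6×0.440 + 1930×0.328 = 661.9 kg/h.
All MgSO4 reports to F8, so F8 = 661.9/0.930 = 711.72 kg/h.

711.7 kg/h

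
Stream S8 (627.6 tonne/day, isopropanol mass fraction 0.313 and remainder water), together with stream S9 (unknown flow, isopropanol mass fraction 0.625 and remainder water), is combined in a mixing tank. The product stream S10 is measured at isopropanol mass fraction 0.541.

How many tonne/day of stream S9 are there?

Let S9 be the unknown flow. Total out = 627.6 + S9.
isopropanol balance: 196.44 + 0.625·S9 = 0.541·(627.6 + S9)
(0.625 − 0.541)·S9 = 0.541×627.6 − 196.44 = 143.09
S9 = 143.09 / 0.084 = 1703.5 tonne/day

1703 tonne/day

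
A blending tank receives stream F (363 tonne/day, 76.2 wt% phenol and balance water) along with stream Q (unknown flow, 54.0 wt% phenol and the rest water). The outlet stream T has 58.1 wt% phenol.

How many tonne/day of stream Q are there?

Let Q be the unknown flow. Total out = 363 + Q.
phenol balance: 276.61 + 0.540·Q = 0.581·(363 + Q)
(0.540 − 0.581)·Q = 0.581×363 − 276.61 = -65.703
Q = -65.703 / -0.041 = 1602.5 tonne/day

1603 tonne/day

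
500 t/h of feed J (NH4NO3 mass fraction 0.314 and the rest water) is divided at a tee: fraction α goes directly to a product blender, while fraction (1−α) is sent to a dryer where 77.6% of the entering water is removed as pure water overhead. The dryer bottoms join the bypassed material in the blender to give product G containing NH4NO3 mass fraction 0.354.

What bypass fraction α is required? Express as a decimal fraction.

0.788

All 500×0.314 = 157 t/h of NH4NO3 reaches G, so G = 157/0.354 = 443.5 t/h and vapour = 56.497 t/h.
The evaporator receives (1−α)·500 of feed at 0.686 water and removes 0.776 of that water:
0.776×0.686×(1−α)×500 = 56.497
(1−α) = 56.497/266.17 = 0.2123;  α = 0.7877.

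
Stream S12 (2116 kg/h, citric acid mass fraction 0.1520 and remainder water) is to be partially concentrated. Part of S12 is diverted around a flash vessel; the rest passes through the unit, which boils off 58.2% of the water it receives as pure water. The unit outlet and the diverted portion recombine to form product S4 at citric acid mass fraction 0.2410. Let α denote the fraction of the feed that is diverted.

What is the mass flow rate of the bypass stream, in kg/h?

All 2116×0.152 = 321.63 kg/h of citric acid reaches S4, so S4 = 321.63/0.241 = 1334.6 kg/h and vapour = 781.43 kg/h.
The evaporator receives (1−α)·2116 of feed at 0.848 water and removes 0.582 of that water:
0.582×0.848×(1−α)×2116 = 781.43
(1−α) = 781.43/1044.3 = 0.7483;  α = 0.2517.
Bypass flow = 0.2517×2116 = 532.68 kg/h.

532.7 kg/h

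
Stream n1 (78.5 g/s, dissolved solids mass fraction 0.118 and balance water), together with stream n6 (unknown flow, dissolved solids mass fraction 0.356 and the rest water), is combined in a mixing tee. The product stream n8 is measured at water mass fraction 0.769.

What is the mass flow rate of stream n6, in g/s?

70.96 g/s

Let n6 be the unknown flow. Total out = 78.5 + n6.
water balance: 69.237 + 0.644·n6 = 0.769·(78.5 + n6)
(0.644 − 0.769)·n6 = 0.769×78.5 − 69.237 = -8.8705
n6 = -8.8705 / -0.125 = 70.964 g/s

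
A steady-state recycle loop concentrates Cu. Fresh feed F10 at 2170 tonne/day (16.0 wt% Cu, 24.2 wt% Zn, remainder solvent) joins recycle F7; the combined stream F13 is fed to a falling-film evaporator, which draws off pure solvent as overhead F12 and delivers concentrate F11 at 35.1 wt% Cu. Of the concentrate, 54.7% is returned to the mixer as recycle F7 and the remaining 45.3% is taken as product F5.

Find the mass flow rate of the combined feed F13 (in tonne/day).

3364 tonne/day

Overall Cu balance (none leaves overhead): Cu in fresh feed = Cu in product, i.e. 2170×0.160 = (1−0.547)·F11·0.351.
F11 = 347.2/(0.351×0.453) = 2183.6 tonne/day.
Recycle F7 = 0.547×2183.6 = 1194.4 tonne/day.
Combined feed F13 = 2170 + 1194.4 = 3364.4 tonne/day.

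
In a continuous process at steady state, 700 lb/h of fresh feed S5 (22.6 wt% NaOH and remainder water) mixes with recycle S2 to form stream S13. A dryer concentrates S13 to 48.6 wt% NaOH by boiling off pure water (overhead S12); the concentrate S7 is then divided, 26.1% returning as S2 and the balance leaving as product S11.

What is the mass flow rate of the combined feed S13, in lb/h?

815 lb/h

Overall NaOH balance (none leaves overhead): NaOH in fresh feed = NaOH in product, i.e. 700×0.226 = (1−0.261)·S7·0.486.
S7 = 158.2/(0.486×0.739) = 440.48 lb/h.
Recycle S2 = 0.261×440.48 = 114.97 lb/h.
Combined feed S13 = 700 + 114.97 = 814.97 lb/h.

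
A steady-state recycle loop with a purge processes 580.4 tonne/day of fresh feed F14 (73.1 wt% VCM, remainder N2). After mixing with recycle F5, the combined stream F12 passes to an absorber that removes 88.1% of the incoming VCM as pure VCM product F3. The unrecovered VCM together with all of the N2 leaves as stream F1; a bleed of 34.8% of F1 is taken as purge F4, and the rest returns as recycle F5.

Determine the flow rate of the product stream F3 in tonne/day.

405.2 tonne/day

VCM in F12: m_A = 580.4×0.731 + (1−0.348)·(1−0.881)·m_A, so m_A = 424.27/0.9224 = 459.96 tonne/day.
Product F3 = 0.881×459.96 = 405.22 tonne/day.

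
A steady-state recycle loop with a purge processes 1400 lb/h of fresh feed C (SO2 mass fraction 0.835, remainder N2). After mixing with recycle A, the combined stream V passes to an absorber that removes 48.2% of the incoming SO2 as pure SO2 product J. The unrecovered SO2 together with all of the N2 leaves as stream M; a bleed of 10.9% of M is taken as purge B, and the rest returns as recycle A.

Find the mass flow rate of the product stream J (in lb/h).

SO2 in V: m_A = 1400×0.835 + (1−0.109)·(1−0.482)·m_A, so m_A = 1169/0.5385 = 2171 lb/h.
Product J = 0.482×2171 = 1046.4 lb/h.

1046 lb/h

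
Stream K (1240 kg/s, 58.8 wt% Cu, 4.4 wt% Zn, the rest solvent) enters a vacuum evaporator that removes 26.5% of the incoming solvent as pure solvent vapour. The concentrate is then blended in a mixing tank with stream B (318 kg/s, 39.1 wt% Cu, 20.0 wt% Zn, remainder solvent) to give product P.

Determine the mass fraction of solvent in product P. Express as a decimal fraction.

Vapour removed = 0.265×0.368×1240 = 120.92 kg/s; concentrate = 1119.1 kg/s.
solvent reaching the mixer = 335.4 (from concentrate) + 318×0.409 = 465.46 kg/s.
Product flow = 1119.1 + 318 = 1437.1 kg/s; solvent fraction = 0.324.

0.324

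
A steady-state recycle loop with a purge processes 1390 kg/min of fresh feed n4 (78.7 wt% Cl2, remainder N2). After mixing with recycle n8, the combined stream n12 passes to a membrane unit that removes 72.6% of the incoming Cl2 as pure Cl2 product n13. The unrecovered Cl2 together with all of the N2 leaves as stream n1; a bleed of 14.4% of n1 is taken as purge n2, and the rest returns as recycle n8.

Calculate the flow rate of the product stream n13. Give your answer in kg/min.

Cl2 in n12: m_A = 1390×0.787 + (1−0.144)·(1−0.726)·m_A, so m_A = 1093.9/0.7655 = 1429.1 kg/min.
Product n13 = 0.726×1429.1 = 1037.5 kg/min.

1038 kg/min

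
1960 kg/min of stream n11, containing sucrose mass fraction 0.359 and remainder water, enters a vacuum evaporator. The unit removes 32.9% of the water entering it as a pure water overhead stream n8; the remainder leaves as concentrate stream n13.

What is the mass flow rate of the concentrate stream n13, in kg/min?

1547 kg/min

water entering = 1960×0.641 = 1256.4 kg/min; overhead removed = 0.329×1256.4 = 413.34 kg/min.
Concentrate = 1960 − 413.34 = 1546.7 kg/min.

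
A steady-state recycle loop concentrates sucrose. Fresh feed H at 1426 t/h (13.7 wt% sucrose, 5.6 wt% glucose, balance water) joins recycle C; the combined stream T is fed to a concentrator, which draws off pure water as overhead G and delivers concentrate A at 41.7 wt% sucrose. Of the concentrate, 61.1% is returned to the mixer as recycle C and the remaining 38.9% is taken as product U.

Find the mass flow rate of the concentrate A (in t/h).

1204 t/h

Overall sucrose balance (none leaves overhead): sucrose in fresh feed = sucrose in product, i.e. 1426×0.137 = (1−0.611)·A·0.417.
A = 195.36/(0.417×0.389) = 1204.4 t/h.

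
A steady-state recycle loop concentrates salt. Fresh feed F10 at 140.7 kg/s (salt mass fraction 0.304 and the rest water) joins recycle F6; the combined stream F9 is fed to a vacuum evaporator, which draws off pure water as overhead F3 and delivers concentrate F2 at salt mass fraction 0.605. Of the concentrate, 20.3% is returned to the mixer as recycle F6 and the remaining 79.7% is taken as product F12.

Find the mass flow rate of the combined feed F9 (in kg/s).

Overall salt balance (none leaves overhead): salt in fresh feed = salt in product, i.e. 140.7×0.304 = (1−0.203)·F2·0.605.
F2 = 42.773/(0.605×0.797) = 88.706 kg/s.
Recycle F6 = 0.203×88.706 = 18.007 kg/s.
Combined feed F9 = 140.7 + 18.007 = 158.71 kg/s.

158.7 kg/s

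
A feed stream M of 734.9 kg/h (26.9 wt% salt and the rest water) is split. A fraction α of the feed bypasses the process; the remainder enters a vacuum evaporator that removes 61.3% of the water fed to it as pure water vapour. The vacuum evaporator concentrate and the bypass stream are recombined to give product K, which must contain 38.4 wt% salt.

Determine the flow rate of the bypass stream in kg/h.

243.7 kg/h

All 734.9×0.269 = 197.69 kg/h of salt reaches K, so K = 197.69/0.384 = 514.81 kg/h and vapour = 220.09 kg/h.
The evaporator receives (1−α)·734.9 of feed at 0.731 water and removes 0.613 of that water:
0.613×0.731×(1−α)×734.9 = 220.09
(1−α) = 220.09/329.31 = 0.6683;  α = 0.3317.
Bypass flow = 0.3317×734.9 = 243.75 kg/h.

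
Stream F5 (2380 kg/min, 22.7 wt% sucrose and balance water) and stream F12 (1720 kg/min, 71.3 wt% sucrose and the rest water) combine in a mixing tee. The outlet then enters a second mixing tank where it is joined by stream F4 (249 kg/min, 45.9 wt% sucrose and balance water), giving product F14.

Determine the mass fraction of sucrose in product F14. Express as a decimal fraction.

0.4325

Overall, product flow = 4349 kg/min.
sucrose in = 2380×0.227 + 1720×0.713 + 249×0.459 = 1880.9 kg/min.
sucrose fraction in F14 = 0.4325.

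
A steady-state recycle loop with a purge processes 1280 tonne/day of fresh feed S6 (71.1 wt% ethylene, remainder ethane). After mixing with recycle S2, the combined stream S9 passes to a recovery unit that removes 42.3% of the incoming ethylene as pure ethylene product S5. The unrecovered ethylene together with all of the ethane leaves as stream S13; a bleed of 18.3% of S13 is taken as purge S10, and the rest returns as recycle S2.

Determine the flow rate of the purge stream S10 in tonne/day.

551.7 tonne/day

ethane enters only via S6 and leaves only via the purge: 1280×0.289 = 0.183×(ethane in S13), and the recovery unit passes all ethane, so ethane in S9 = ethane in S13 = 2021.4 tonne/day.
ethylene in S9: m_A = 1280×0.711 + (1−0.183)·(1−0.423)·m_A, so m_A = 910.08/0.5286 = 1721.7 tonne/day.
S13 = (1−0.423)×1721.7 + 2021.4 = 3014.8 tonne/day.
Purge S10 = 0.183×3014.8 = 551.72 tonne/day.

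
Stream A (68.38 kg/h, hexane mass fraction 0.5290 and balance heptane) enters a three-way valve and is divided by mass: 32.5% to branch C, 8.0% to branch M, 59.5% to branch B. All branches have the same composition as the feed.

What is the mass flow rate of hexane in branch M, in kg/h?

Branch M total = 0.080×68.38 = 5.4704 kg/h.
hexane in M = 0.529×5.4704 = 2.8938 kg/h.

2.894 kg/h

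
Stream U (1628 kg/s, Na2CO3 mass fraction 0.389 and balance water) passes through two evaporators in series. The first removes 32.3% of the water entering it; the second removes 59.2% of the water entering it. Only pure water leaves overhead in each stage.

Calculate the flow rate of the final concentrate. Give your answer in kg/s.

water in feed = 1628×0.611 = 994.71 kg/s.
After stage 1: water left = (1−0.323)×994.71 = 673.42; stream total = 1306.7 kg/s.
After stage 2: water left = (1−0.592)×673.42 = 274.75; final concentrate = 908.05 kg/s.

908 kg/s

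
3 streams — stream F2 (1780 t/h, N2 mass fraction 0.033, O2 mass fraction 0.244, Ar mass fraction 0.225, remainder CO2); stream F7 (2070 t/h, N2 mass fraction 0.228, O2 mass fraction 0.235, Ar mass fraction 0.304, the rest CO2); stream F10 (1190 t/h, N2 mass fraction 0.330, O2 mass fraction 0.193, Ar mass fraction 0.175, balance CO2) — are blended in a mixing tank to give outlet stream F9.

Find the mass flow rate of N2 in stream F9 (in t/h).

923.4 t/h

N2 out = N2 in = 1780×0.033 + 2070×0.228 + 1190×0.330 = 923.4 t/h.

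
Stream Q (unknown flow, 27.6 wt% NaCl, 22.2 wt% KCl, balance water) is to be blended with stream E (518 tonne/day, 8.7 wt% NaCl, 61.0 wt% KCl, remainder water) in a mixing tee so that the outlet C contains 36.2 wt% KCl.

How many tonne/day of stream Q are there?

Let Q be the unknown flow. Total out = 518 + Q.
KCl balance: 315.98 + 0.222·Q = 0.362·(518 + Q)
(0.222 − 0.362)·Q = 0.362×518 − 315.98 = -128.46
Q = -128.46 / -0.140 = 917.6 tonne/day

917.6 tonne/day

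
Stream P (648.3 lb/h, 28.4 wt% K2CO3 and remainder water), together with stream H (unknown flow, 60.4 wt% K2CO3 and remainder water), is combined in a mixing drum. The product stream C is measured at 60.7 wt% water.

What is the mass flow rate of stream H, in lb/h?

334.9 lb/h

Let H be the unknown flow. Total out = 648.3 + H.
water balance: 464.18 + 0.396·H = 0.607·(648.3 + H)
(0.396 − 0.607)·H = 0.607×648.3 − 464.18 = -70.665
H = -70.665 / -0.211 = 334.9 lb/h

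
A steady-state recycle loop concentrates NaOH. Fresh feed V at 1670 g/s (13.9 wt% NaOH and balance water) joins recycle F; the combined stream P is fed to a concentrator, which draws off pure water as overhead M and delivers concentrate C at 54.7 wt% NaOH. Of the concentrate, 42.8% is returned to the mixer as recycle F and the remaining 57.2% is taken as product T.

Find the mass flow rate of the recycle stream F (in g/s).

317.5 g/s

Overall NaOH balance (none leaves overhead): NaOH in fresh feed = NaOH in product, i.e. 1670×0.139 = (1−0.428)·C·0.547.
C = 232.13/(0.547×0.572) = 741.9 g/s.
Recycle F = 0.428×741.9 = 317.54 g/s.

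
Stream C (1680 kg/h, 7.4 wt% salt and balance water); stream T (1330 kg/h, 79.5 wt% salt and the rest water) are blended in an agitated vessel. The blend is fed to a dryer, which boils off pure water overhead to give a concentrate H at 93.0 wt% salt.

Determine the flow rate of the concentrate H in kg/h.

salt entering = 1680×0.074 + 1330×0.795 = 1181.7 kg/h.
All salt reports to H, so H = 1181.7/0.930 = 1270.6 kg/h.

1271 kg/h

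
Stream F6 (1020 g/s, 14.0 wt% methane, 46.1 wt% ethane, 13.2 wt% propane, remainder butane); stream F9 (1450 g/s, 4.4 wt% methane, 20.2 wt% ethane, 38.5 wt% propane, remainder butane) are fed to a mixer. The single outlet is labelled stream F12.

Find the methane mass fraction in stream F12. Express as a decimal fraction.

Total flow out = 1020 + 1450 = 2470 g/s.
methane in = 1020×0.140 + 1450×0.044 = 206.6 g/s.
methane mass fraction in F12 = 206.6/2470 = 0.084.

0.084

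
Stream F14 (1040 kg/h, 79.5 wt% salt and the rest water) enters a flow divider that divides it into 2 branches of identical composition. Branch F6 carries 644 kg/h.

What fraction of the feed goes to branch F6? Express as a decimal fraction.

Fraction to F6 = 644/1040 = 0.6192.

0.619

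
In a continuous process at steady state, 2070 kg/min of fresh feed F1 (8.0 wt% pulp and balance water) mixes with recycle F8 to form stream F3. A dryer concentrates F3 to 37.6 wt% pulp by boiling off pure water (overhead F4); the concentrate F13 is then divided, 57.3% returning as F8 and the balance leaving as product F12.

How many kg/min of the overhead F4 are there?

1630 kg/min

Overall pulp balance (none leaves overhead): pulp in fresh feed = pulp in product, i.e. 2070×0.080 = (1−0.573)·F13·0.376.
F13 = 165.6/(0.376×0.427) = 1031.4 kg/min.
Recycle F8 = 0.573×1031.4 = 591.02 kg/min.
Combined feed F3 = 2070 + 591.02 = 2661 kg/min.
Overhead F4 = F3 − F13 = 2661 − 1031.4 = 1629.6 kg/min.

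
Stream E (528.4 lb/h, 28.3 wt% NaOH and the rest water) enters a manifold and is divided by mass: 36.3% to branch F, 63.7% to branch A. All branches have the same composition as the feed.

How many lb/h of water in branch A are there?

241.3 lb/h

Branch A total = 0.637×528.4 = 336.59 lb/h.
water in A = 0.717×336.59 = 241.34 lb/h.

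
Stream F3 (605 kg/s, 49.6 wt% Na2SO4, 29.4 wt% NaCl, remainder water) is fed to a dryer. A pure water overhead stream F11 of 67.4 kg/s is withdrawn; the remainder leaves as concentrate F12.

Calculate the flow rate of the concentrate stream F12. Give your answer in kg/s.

537.6 kg/s

Concentrate = 605 − 67.4 = 537.6 kg/s.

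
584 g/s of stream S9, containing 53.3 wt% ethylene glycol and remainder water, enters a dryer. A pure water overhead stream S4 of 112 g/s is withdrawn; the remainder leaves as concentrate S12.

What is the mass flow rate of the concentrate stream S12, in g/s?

472 g/s

Concentrate = 584 − 112 = 472 g/s.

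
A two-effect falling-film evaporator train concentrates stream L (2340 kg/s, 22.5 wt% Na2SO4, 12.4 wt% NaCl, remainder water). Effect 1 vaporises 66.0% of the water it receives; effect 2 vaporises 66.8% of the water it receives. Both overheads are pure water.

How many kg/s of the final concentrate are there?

988.6 kg/s

water in feed = 2340×0.651 = 1523.3 kg/s.
After stage 1: water left = (1−0.660)×1523.3 = 517.94; stream total = 1334.6 kg/s.
After stage 2: water left = (1−0.668)×517.94 = 171.95; final concentrate = 988.61 kg/s.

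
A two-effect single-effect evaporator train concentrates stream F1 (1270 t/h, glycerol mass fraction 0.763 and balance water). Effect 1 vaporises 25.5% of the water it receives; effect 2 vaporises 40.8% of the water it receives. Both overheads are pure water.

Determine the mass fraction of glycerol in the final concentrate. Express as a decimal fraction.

0.880

water in feed = 1270×0.237 = 300.99 t/h.
After stage 1: water left = (1−0.255)×300.99 = 224.24; stream total = 1193.2 t/h.
After stage 2: water left = (1−0.408)×224.24 = 132.75; final concentrate = 1101.8 t/h.
glycerol fraction = 969.01/1101.8 = 0.880.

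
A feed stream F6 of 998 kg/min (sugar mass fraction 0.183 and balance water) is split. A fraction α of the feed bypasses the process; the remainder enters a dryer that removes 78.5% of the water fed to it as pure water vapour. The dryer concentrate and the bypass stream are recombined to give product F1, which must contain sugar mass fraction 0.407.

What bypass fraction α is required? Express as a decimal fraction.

All 998×0.183 = 182.63 kg/min of sugar reaches F1, so F1 = 182.63/0.407 = 448.73 kg/min and vapour = 549.27 kg/min.
The evaporator receives (1−α)·998 of feed at 0.817 water and removes 0.785 of that water:
0.785×0.817×(1−α)×998 = 549.27
(1−α) = 549.27/640.06 = 0.8581;  α = 0.1419.

0.142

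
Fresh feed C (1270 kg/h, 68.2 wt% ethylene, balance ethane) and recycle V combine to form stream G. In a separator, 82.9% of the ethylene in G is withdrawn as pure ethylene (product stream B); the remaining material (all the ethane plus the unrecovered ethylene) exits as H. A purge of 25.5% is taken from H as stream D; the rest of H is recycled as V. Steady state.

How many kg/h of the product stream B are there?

822.9 kg/h

ethylene in G: m_A = 1270×0.682 + (1−0.255)·(1−0.829)·m_A, so m_A = 866.14/0.8726 = 992.59 kg/h.
Product B = 0.829×992.59 = 822.86 kg/h.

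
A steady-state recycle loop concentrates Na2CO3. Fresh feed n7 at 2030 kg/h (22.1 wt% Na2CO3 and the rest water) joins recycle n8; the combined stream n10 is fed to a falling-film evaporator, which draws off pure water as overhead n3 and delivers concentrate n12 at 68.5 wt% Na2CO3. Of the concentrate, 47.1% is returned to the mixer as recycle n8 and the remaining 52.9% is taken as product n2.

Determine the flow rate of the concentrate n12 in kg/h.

1238 kg/h

Overall Na2CO3 balance (none leaves overhead): Na2CO3 in fresh feed = Na2CO3 in product, i.e. 2030×0.221 = (1−0.471)·n12·0.685.
n12 = 448.63/(0.685×0.529) = 1238.1 kg/h.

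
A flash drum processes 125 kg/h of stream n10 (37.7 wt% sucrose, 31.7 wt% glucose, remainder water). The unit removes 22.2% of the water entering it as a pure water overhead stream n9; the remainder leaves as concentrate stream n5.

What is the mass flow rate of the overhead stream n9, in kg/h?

water entering = 125×0.306 = 38.25 kg/h; overhead removed = 0.222×38.25 = 8.4915 kg/h.

8.492 kg/h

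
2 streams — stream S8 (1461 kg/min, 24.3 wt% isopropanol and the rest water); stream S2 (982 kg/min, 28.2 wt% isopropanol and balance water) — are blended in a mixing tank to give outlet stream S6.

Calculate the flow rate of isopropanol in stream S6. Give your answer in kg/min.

631.9 kg/min

isopropanol out = isopropanol in = 1461×0.243 + 982×0.282 = 631.95 kg/min.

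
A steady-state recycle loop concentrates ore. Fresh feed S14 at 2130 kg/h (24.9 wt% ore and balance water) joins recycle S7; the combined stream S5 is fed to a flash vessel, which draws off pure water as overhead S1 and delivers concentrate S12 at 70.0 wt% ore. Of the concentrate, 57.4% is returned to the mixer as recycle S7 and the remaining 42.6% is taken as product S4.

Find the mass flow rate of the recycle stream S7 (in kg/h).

Overall ore balance (none leaves overhead): ore in fresh feed = ore in product, i.e. 2130×0.249 = (1−0.574)·S12·0.700.
S12 = 530.37/(0.700×0.426) = 1778.6 kg/h.
Recycle S7 = 0.574×1778.6 = 1020.9 kg/h.

1021 kg/h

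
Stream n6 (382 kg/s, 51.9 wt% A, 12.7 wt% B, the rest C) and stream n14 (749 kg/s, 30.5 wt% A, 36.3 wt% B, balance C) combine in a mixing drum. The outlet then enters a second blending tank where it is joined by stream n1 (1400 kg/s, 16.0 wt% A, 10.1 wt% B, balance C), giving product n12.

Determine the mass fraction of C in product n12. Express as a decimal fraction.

0.560

Overall, product flow = 2531 kg/s.
C in = 382×0.354 + 749×0.332 + 1400×0.739 = 1418.5 kg/s.
C fraction in n12 = 0.560.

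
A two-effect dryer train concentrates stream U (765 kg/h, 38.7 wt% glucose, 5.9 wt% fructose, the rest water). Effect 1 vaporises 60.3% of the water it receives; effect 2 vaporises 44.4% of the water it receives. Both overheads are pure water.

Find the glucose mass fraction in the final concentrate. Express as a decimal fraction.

water in feed = 765×0.554 = 423.81 kg/h.
After stage 1: water left = (1−0.603)×423.81 = 168.25; stream total = 509.44 kg/h.
After stage 2: water left = (1−0.444)×168.25 = 93.548; final concentrate = 434.74 kg/h.
glucose fraction = 296.06/434.74 = 0.681.

0.681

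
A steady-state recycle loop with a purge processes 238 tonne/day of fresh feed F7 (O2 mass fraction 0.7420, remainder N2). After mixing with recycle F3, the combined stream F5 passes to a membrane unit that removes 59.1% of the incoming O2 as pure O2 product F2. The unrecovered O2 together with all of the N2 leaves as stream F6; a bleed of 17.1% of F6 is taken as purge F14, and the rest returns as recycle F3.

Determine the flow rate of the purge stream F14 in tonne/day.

N2 enters only via F7 and leaves only via the purge: 238×0.258 = 0.171×(N2 in F6), and the membrane unit passes all N2, so N2 in F5 = N2 in F6 = 359.09 tonne/day.
O2 in F5: m_A = 238×0.742 + (1−0.171)·(1−0.591)·m_A, so m_A = 176.6/0.6609 = 267.19 tonne/day.
F6 = (1−0.591)×267.19 + 359.09 = 468.37 tonne/day.
Purge F14 = 0.171×468.37 = 80.091 tonne/day.

80.09 tonne/day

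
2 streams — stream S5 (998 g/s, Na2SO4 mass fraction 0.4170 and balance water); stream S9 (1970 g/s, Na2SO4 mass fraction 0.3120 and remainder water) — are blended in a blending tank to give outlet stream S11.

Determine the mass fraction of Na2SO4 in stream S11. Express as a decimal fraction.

Total flow out = 998 + 1970 = 2968 g/s.
Na2SO4 in = 998×0.417 + 1970×0.312 = 1030.8 g/s.
Na2SO4 mass fraction in S11 = 1030.8/2968 = 0.3473.

0.3473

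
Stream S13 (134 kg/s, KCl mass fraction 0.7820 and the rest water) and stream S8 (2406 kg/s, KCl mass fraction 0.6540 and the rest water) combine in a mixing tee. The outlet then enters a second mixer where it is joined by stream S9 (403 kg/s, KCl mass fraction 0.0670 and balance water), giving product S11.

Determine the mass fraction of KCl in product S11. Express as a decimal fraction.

Overall, product flow = 2943 kg/s.
KCl in = 134×0.782 + 2406×0.654 + 403×0.067 = 1705.3 kg/s.
KCl fraction in S11 = 0.5794.

0.5794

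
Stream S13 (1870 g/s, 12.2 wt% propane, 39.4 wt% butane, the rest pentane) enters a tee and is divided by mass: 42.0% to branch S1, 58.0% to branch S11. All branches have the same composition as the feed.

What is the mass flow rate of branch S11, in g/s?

1085 g/s

Branch S11 flow = 0.580×1870 = 1084.6 g/s.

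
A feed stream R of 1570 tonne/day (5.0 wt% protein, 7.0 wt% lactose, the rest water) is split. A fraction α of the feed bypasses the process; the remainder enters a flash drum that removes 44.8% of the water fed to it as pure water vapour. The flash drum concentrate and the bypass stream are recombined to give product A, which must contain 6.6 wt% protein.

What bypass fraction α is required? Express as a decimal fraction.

0.385

All 1570×0.050 = 78.5 tonne/day of protein reaches A, so A = 78.5/0.066 = 1189.4 tonne/day and vapour = 380.61 tonne/day.
The evaporator receives (1−α)·1570 of feed at 0.880 water and removes 0.448 of that water:
0.448×0.880×(1−α)×1570 = 380.61
(1−α) = 380.61/618.96 = 0.6149;  α = 0.3851.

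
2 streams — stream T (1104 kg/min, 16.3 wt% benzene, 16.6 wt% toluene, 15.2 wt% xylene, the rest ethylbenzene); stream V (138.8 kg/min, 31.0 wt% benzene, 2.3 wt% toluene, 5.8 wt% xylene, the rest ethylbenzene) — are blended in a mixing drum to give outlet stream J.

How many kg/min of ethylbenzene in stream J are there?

657.5 kg/min

ethylbenzene out = ethylbenzene in = 1104×0.519 + 138.8×0.609 = 657.51 kg/min.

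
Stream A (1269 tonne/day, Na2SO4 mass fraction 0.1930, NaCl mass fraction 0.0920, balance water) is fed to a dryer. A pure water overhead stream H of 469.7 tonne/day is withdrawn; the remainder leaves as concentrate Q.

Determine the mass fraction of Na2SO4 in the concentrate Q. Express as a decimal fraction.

0.3064

Na2SO4 is not removed: 1269×0.193 = 244.92 tonne/day of Na2SO4 enters Q.
Concentrate = 1269 − 469.7 = 799.3 tonne/day.
Mass fraction = 244.92/799.3 = 0.3064.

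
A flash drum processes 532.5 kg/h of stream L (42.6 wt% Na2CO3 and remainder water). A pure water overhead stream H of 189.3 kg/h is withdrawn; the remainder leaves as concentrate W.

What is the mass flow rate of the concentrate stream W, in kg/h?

343.2 kg/h

Concentrate = 532.5 − 189.3 = 343.2 kg/h.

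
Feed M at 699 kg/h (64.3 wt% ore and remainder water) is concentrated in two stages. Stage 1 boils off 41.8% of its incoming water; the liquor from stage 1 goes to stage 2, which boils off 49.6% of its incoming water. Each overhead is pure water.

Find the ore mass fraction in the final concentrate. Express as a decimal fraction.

water in feed = 699×0.357 = 249.54 kg/h.
After stage 1: water left = (1−0.418)×249.54 = 145.23; stream total = 594.69 kg/h.
After stage 2: water left = (1−0.496)×145.23 = 73.198; final concentrate = 522.65 kg/h.
ore fraction = 449.46/522.65 = 0.860.

0.860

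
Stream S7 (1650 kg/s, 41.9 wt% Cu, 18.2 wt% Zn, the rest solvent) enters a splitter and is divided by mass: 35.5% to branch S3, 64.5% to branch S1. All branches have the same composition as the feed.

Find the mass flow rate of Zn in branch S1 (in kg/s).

Branch S1 total = 0.645×1650 = 1064.2 kg/s.
Zn in S1 = 0.182×1064.2 = 193.69 kg/s.

193.7 kg/s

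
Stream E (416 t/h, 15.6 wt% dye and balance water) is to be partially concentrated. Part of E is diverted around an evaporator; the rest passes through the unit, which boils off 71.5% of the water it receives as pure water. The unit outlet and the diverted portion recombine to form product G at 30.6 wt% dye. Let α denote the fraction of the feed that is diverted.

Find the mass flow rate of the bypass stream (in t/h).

All 416×0.156 = 64.896 t/h of dye reaches G, so G = 64.896/0.306 = 212.08 t/h and vapour = 203.92 t/h.
The evaporator receives (1−α)·416 of feed at 0.844 water and removes 0.715 of that water:
0.715×0.844×(1−α)×416 = 203.92
(1−α) = 203.92/251.04 = 0.8123;  α = 0.1877.
Bypass flow = 0.1877×416 = 78.079 t/h.

78.08 t/h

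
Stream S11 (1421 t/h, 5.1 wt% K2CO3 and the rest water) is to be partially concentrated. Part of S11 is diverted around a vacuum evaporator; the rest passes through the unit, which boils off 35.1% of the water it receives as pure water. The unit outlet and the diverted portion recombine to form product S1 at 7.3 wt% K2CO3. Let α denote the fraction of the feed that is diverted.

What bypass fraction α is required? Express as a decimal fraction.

0.095

All 1421×0.051 = 72.471 t/h of K2CO3 reaches S1, so S1 = 72.471/0.073 = 992.75 t/h and vapour = 428.25 t/h.
The evaporator receives (1−α)·1421 of feed at 0.949 water and removes 0.351 of that water:
0.351×0.949×(1−α)×1421 = 428.25
(1−α) = 428.25/473.33 = 0.9047;  α = 0.0953.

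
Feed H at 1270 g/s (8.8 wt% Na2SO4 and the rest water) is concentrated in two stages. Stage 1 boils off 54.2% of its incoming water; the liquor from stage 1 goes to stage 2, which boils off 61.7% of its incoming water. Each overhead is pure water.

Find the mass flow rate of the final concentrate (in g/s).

314.9 g/s

water in feed = 1270×0.912 = 1158.2 g/s.
After stage 1: water left = (1−0.542)×1158.2 = 530.47; stream total = 642.23 g/s.
After stage 2: water left = (1−0.617)×530.47 = 203.17; final concentrate = 314.93 g/s.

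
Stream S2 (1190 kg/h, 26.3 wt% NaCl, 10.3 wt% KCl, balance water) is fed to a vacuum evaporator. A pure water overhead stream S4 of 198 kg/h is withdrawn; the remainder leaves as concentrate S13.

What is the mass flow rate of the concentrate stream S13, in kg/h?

Concentrate = 1190 − 198 = 992 kg/h.

992 kg/h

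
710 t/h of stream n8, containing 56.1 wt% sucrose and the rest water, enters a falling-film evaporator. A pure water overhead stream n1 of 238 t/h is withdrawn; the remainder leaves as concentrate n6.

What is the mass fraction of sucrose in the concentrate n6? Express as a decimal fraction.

0.844

sucrose is not removed: 710×0.561 = 398.31 t/h of sucrose enters n6.
Concentrate = 710 − 238 = 472 t/h.
Mass fraction = 398.31/472 = 0.844.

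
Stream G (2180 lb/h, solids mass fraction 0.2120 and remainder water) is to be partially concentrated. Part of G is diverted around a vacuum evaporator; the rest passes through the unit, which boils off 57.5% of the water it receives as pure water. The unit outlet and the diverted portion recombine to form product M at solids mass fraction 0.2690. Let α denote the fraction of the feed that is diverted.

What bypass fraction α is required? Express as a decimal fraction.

All 2180×0.212 = 462.16 lb/h of solids reaches M, so M = 462.16/0.269 = 1718.1 lb/h and vapour = 461.93 lb/h.
The evaporator receives (1−α)·2180 of feed at 0.788 water and removes 0.575 of that water:
0.575×0.788×(1−α)×2180 = 461.93
(1−α) = 461.93/987.76 = 0.4677;  α = 0.5323.

0.532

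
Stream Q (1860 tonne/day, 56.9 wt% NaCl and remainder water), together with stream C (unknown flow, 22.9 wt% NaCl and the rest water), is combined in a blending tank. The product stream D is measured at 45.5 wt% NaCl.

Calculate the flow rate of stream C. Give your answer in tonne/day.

938.2 tonne/day

Let C be the unknown flow. Total out = 1860 + C.
NaCl balance: 1058.3 + 0.229·C = 0.455·(1860 + C)
(0.229 − 0.455)·C = 0.455×1860 − 1058.3 = -212.04
C = -212.04 / -0.226 = 938.23 tonne/day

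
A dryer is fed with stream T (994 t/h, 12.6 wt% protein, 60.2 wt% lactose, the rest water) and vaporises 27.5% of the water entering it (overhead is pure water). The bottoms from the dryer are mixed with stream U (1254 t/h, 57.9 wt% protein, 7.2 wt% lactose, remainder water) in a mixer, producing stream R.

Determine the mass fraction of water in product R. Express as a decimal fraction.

Vapour removed = 0.275×0.272×994 = 74.351 t/h; concentrate = 919.65 t/h.
water reaching the mixer = 196.02 (from concentrate) + 1254×0.349 = 633.66 t/h.
Product flow = 919.65 + 1254 = 2173.6 t/h; water fraction = 0.292.

0.292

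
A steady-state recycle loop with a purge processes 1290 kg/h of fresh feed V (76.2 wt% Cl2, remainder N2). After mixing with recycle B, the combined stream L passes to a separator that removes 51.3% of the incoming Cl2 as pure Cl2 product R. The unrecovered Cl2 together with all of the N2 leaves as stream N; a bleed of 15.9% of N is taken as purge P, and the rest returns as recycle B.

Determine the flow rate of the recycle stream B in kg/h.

2306 kg/h

N2 enters only via V and leaves only via the purge: 1290×0.238 = 0.159×(N2 in N), and the separator passes all N2, so N2 in L = N2 in N = 1930.9 kg/h.
Cl2 in L: m_A = 1290×0.762 + (1−0.159)·(1−0.513)·m_A, so m_A = 982.98/0.5904 = 1664.8 kg/h.
N = (1−0.513)×1664.8 + 1930.9 = 2741.7 kg/h.
Recycle B = (1−0.159)×2741.7 = 2305.8 kg/h.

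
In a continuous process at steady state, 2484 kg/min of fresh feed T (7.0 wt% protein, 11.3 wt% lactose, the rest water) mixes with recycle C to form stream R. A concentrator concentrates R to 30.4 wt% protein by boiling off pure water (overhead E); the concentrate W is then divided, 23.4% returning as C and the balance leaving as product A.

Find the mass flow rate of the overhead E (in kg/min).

1912 kg/min

Overall protein balance (none leaves overhead): protein in fresh feed = protein in product, i.e. 2484×0.070 = (1−0.234)·W·0.304.
W = 173.88/(0.304×0.766) = 746.7 kg/min.
Recycle C = 0.234×746.7 = 174.73 kg/min.
Combined feed R = 2484 + 174.73 = 2658.7 kg/min.
Overhead E = R − W = 2658.7 − 746.7 = 1912 kg/min.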